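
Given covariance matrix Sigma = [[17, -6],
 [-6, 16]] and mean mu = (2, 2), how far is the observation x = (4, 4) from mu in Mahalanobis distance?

Step 1 — centre the observation: (x - mu) = (2, 2).

Step 2 — invert Sigma. det(Sigma) = 17·16 - (-6)² = 236.
  Sigma^{-1} = (1/det) · [[d, -b], [-b, a]] = [[0.0678, 0.0254],
 [0.0254, 0.072]].

Step 3 — form the quadratic (x - mu)^T · Sigma^{-1} · (x - mu):
  Sigma^{-1} · (x - mu) = (0.1864, 0.1949).
  (x - mu)^T · [Sigma^{-1} · (x - mu)] = (2)·(0.1864) + (2)·(0.1949) = 0.7627.

Step 4 — take square root: d = √(0.7627) ≈ 0.8733.

d(x, mu) = √(0.7627) ≈ 0.8733


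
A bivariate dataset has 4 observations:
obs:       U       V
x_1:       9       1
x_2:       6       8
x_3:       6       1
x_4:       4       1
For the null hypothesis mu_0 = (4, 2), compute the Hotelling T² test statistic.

Step 1 — sample mean vector:
  mean(U) = (9 + 6 + 6 + 4) / 4 = 25/4 = 6.25
  mean(V) = (1 + 8 + 1 + 1) / 4 = 11/4 = 2.75
  x̄ = (6.25, 2.75),  deviation x̄ - mu_0 = (6.25, 2.75) - (4, 2) = (2.25, 0.75).

Step 2 — sample covariance matrix, S[i,j] = (1/(n-1)) · Σ_k (x_{k,i} - mean_i) · (x_{k,j} - mean_j), divisor n-1 = 3:
  S[U,U] = ((2.75)·(2.75) + (-0.25)·(-0.25) + (-0.25)·(-0.25) + (-2.25)·(-2.25)) / 3 = 12.75/3 = 4.25
  S[U,V] = ((2.75)·(-1.75) + (-0.25)·(5.25) + (-0.25)·(-1.75) + (-2.25)·(-1.75)) / 3 = -1.75/3 = -0.5833
  S[V,V] = ((-1.75)·(-1.75) + (5.25)·(5.25) + (-1.75)·(-1.75) + (-1.75)·(-1.75)) / 3 = 36.75/3 = 12.25
  S = [[4.25, -0.5833],
 [-0.5833, 12.25]].

Step 3 — invert S. det(S) = 4.25·12.25 - (-0.5833)² = 51.7222.
  S^{-1} = (1/det) · [[d, -b], [-b, a]] = [[0.2368, 0.0113],
 [0.0113, 0.0822]].

Step 4 — quadratic form (x̄ - mu_0)^T · S^{-1} · (x̄ - mu_0):
  S^{-1} · (x̄ - mu_0) = (0.5414, 0.087),
  (x̄ - mu_0)^T · [...] = (2.25)·(0.5414) + (0.75)·(0.087) = 1.2833.

Step 5 — scale by n: T² = 4 · 1.2833 = 5.1332.

T² ≈ 5.1332


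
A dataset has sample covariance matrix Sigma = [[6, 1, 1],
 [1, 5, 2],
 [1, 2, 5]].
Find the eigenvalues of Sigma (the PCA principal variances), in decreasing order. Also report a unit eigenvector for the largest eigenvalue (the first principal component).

Step 1 — characteristic polynomial p(λ) = det(λI - Sigma) = λ³ - tr·λ² + c_1·λ - det, where tr = trace, c_1 = sum of the principal 2×2 minors, det = det(Sigma):
  tr = 6 + 5 + 5 = 16,
  c_1 = (6·5 - (1)²) + (6·5 - (1)²) + (5·5 - (2)²) = 29 + 29 + 21 = 79,
  det = 6·(5·5 - (2)²) - (1)·((1)·5 - (2)·(1)) + (1)·((1)·(2) - 5·(1)) = 6·(21) - (1)·(3) + (1)·(-3) = 120.
  So p(λ) = λ³ - 16λ² + 79λ - 120.
Step 2 — look for an integer root (rational root theorem: any rational root is an integer divisor of 120). Testing λ = 3:
  p(3) = 27 - 144 + 237 - 120 = 0  ✓
  Dividing out (λ - 3): p(λ) = (λ - 3)(λ² - 13λ + 40).
Step 3 — remaining eigenvalues from the quadratic λ² - 13λ + 40 = 0:
  Δ = 13² - 4·40 = 169 - 160 = 9,  λ = (13 ± √9)/2 = (13 ± 3)/2 = 8 or 5.
  Sorted: λ_1 = 8,  λ_2 = 5,  λ_3 = 3  (check: sum = 16 = tr ✓).

Step 4 — unit eigenvector for λ_1 = 8: v spans the null space of (Sigma - λ_1 I), whose rows are
  r_1 = (-2, 1, 1),  r_2 = (1, -3, 2),  r_3 = (1, 2, -3).
  v is orthogonal to every row, so take v ∝ r_1 × r_2 = ((1)·(2) - (1)·(-3), (1)·(1) - (-2)·(2), (-2)·(-3) - (1)·(1)) = (5, 5, 5).
  Rescale (divide by 5): u = (1, 1, 1).
  ||u|| = √((1)² + (1)² + (1)²) = √(3) ≈ 1.7321,  v_1 = u/||u|| ≈ (0.5774, 0.5774, 0.5774) (||v_1|| = 1).

λ_1 = 8,  λ_2 = 5,  λ_3 = 3;  v_1 ≈ (0.5774, 0.5774, 0.5774)


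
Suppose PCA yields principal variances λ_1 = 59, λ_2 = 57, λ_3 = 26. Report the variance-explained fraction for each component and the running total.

Step 1 — total variance = trace(Sigma) = Σ λ_i = 59 + 57 + 26 = 142.

Step 2 — fraction explained by component i = λ_i / Σ λ:
  PC1: 59/142 = 0.4155
  PC2: 57/142 = 0.4014
  PC3: 26/142 = 0.1831

Step 3 — cumulative fraction after k components = (λ_1 + ... + λ_k) / Σ λ:
  k = 1: 59/142 = 0.4155
  k = 2: (59 + 57)/142 = 116/142 = 0.8169
  k = 3: (59 + 57 + 26)/142 = 142/142 = 1

Summary (fraction, with percent):

explained: PC1 0.4155 (41.55%), PC2 0.4014 (40.14%), PC3 0.1831 (18.31%);  cumulative: 0.4155, 0.8169, 1


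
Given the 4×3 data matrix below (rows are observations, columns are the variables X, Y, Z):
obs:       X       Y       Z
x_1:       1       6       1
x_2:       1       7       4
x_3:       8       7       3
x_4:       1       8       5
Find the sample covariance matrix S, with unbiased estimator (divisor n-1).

Step 1 — column means:
  mean(X) = (1 + 1 + 8 + 1) / 4 = 11/4 = 2.75
  mean(Y) = (6 + 7 + 7 + 8) / 4 = 28/4 = 7
  mean(Z) = (1 + 4 + 3 + 5) / 4 = 13/4 = 3.25

Step 2 — sample covariance S[i,j] = (1/(n-1)) · Σ_k (x_{k,i} - mean_i) · (x_{k,j} - mean_j), with n-1 = 3.
  S[X,X] = ((-1.75)·(-1.75) + (-1.75)·(-1.75) + (5.25)·(5.25) + (-1.75)·(-1.75)) / 3 = 36.75/3 = 12.25
  S[X,Y] = ((-1.75)·(-1) + (-1.75)·(0) + (5.25)·(0) + (-1.75)·(1)) / 3 = 0/3 = 0
  S[X,Z] = ((-1.75)·(-2.25) + (-1.75)·(0.75) + (5.25)·(-0.25) + (-1.75)·(1.75)) / 3 = -1.75/3 = -0.5833
  S[Y,Y] = ((-1)·(-1) + (0)·(0) + (0)·(0) + (1)·(1)) / 3 = 2/3 = 0.6667
  S[Y,Z] = ((-1)·(-2.25) + (0)·(0.75) + (0)·(-0.25) + (1)·(1.75)) / 3 = 4/3 = 1.3333
  S[Z,Z] = ((-2.25)·(-2.25) + (0.75)·(0.75) + (-0.25)·(-0.25) + (1.75)·(1.75)) / 3 = 8.75/3 = 2.9167

S is symmetric (S[j,i] = S[i,j]). Assembling:

S = [[12.25, 0, -0.5833],
 [0, 0.6667, 1.3333],
 [-0.5833, 1.3333, 2.9167]]


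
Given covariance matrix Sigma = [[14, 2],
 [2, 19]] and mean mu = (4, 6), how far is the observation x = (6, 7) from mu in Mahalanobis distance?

Step 1 — centre the observation: (x - mu) = (2, 1).

Step 2 — invert Sigma. det(Sigma) = 14·19 - (2)² = 262.
  Sigma^{-1} = (1/det) · [[d, -b], [-b, a]] = [[0.0725, -0.0076],
 [-0.0076, 0.0534]].

Step 3 — form the quadratic (x - mu)^T · Sigma^{-1} · (x - mu):
  Sigma^{-1} · (x - mu) = (0.1374, 0.0382).
  (x - mu)^T · [Sigma^{-1} · (x - mu)] = (2)·(0.1374) + (1)·(0.0382) = 0.313.

Step 4 — take square root: d = √(0.313) ≈ 0.5594.

d(x, mu) = √(0.313) ≈ 0.5594


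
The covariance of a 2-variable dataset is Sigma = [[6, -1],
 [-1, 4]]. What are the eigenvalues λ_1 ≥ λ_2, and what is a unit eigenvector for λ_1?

Step 1 — characteristic polynomial of 2×2 Sigma:
  det(Sigma - λI) = λ² - trace · λ + det = 0.
  trace = 6 + 4 = 10, det = 6·4 - (-1)² = 23.
Step 2 — discriminant:
  Δ = trace² - 4·det = 100 - 92 = 8.
Step 3 — eigenvalues:
  λ = (trace ± √Δ)/2 = (10 ± 2.8284)/2,
  λ_1 = 6.4142,  λ_2 = 3.5858.

Step 4 — unit eigenvector for λ_1: solve (Sigma - λ_1 I)v = 0. First row:
  (6 - 6.4142)·v_x + (-1)·v_y = 0, i.e. (-0.4142)·v_x + (-1)·v_y = 0,
  so v ∝ (b, λ_1 - a) = (-1, 0.4142); multiply by -1 so the first entry is positive: u = (1, -0.4142).
  ||u|| = √((1)² + (-0.4142)²) = √(1.1716) ≈ 1.0824,
  v_1 = u/||u|| ≈ (0.9239, -0.3827) (||v_1|| = 1).

λ_1 = 6.4142,  λ_2 = 3.5858;  v_1 ≈ (0.9239, -0.3827)


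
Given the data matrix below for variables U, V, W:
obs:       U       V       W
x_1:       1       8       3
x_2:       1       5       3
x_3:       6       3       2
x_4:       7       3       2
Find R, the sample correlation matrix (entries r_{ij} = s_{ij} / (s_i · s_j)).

Step 1 — column means:
  mean(U) = (1 + 1 + 6 + 7) / 4 = 15/4 = 3.75
  mean(V) = (8 + 5 + 3 + 3) / 4 = 19/4 = 4.75
  mean(W) = (3 + 3 + 2 + 2) / 4 = 10/4 = 2.5

Step 2 — sample variances and covariances s[i,j] = (1/(n-1)) · Σ_k (x_{k,i} - mean_i) · (x_{k,j} - mean_j), with n-1 = 3:
  s[U,U] = ((-2.75)·(-2.75) + (-2.75)·(-2.75) + (2.25)·(2.25) + (3.25)·(3.25)) / 3 = 30.75/3 = 10.25
  s[U,V] = ((-2.75)·(3.25) + (-2.75)·(0.25) + (2.25)·(-1.75) + (3.25)·(-1.75)) / 3 = -19.25/3 = -6.4167
  s[U,W] = ((-2.75)·(0.5) + (-2.75)·(0.5) + (2.25)·(-0.5) + (3.25)·(-0.5)) / 3 = -5.5/3 = -1.8333
  s[V,V] = ((3.25)·(3.25) + (0.25)·(0.25) + (-1.75)·(-1.75) + (-1.75)·(-1.75)) / 3 = 16.75/3 = 5.5833
  s[V,W] = ((3.25)·(0.5) + (0.25)·(0.5) + (-1.75)·(-0.5) + (-1.75)·(-0.5)) / 3 = 3.5/3 = 1.1667
  s[W,W] = ((0.5)·(0.5) + (0.5)·(0.5) + (-0.5)·(-0.5) + (-0.5)·(-0.5)) / 3 = 1/3 = 0.3333
  Sample standard deviations s_i = √(s[i,i]):
  s(U) = √(10.25) = 3.2016
  s(V) = √(5.5833) = 2.3629
  s(W) = √(0.3333) = 0.5774

Step 3 — r_{ij} = s_{ij} / (s_i · s_j):
  r[U,U] = 1 (diagonal).
  r[U,V] = -6.4167 / (3.2016 · 2.3629) = -6.4167 / 7.565 = -0.8482
  r[U,W] = -1.8333 / (3.2016 · 0.5774) = -1.8333 / 1.8484 = -0.9918
  r[V,V] = 1 (diagonal).
  r[V,W] = 1.1667 / (2.3629 · 0.5774) = 1.1667 / 1.3642 = 0.8552
  r[W,W] = 1 (diagonal).

R is symmetric with unit diagonal. Assembling:

R = [[1, -0.8482, -0.9918],
 [-0.8482, 1, 0.8552],
 [-0.9918, 0.8552, 1]]


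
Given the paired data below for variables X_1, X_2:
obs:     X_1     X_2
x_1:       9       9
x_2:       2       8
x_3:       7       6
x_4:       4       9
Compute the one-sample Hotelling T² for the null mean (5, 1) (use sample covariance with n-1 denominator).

Step 1 — sample mean vector:
  mean(X_1) = (9 + 2 + 7 + 4) / 4 = 22/4 = 5.5
  mean(X_2) = (9 + 8 + 6 + 9) / 4 = 32/4 = 8
  x̄ = (5.5, 8),  deviation x̄ - mu_0 = (5.5, 8) - (5, 1) = (0.5, 7).

Step 2 — sample covariance matrix, S[i,j] = (1/(n-1)) · Σ_k (x_{k,i} - mean_i) · (x_{k,j} - mean_j), divisor n-1 = 3:
  S[X_1,X_1] = ((3.5)·(3.5) + (-3.5)·(-3.5) + (1.5)·(1.5) + (-1.5)·(-1.5)) / 3 = 29/3 = 9.6667
  S[X_1,X_2] = ((3.5)·(1) + (-3.5)·(0) + (1.5)·(-2) + (-1.5)·(1)) / 3 = -1/3 = -0.3333
  S[X_2,X_2] = ((1)·(1) + (0)·(0) + (-2)·(-2) + (1)·(1)) / 3 = 6/3 = 2
  S = [[9.6667, -0.3333],
 [-0.3333, 2]].

Step 3 — invert S. det(S) = 9.6667·2 - (-0.3333)² = 19.2222.
  S^{-1} = (1/det) · [[d, -b], [-b, a]] = [[0.104, 0.0173],
 [0.0173, 0.5029]].

Step 4 — quadratic form (x̄ - mu_0)^T · S^{-1} · (x̄ - mu_0):
  S^{-1} · (x̄ - mu_0) = (0.1734, 3.5289),
  (x̄ - mu_0)^T · [...] = (0.5)·(0.1734) + (7)·(3.5289) = 24.789.

Step 5 — scale by n: T² = 4 · 24.789 = 99.1561.

T² ≈ 99.1561


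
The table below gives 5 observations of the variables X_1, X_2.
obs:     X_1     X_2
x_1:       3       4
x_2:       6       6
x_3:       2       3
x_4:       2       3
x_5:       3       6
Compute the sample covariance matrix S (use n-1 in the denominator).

Step 1 — column means:
  mean(X_1) = (3 + 6 + 2 + 2 + 3) / 5 = 16/5 = 3.2
  mean(X_2) = (4 + 6 + 3 + 3 + 6) / 5 = 22/5 = 4.4

Step 2 — sample covariance S[i,j] = (1/(n-1)) · Σ_k (x_{k,i} - mean_i) · (x_{k,j} - mean_j), with n-1 = 4.
  S[X_1,X_1] = ((-0.2)·(-0.2) + (2.8)·(2.8) + (-1.2)·(-1.2) + (-1.2)·(-1.2) + (-0.2)·(-0.2)) / 4 = 10.8/4 = 2.7
  S[X_1,X_2] = ((-0.2)·(-0.4) + (2.8)·(1.6) + (-1.2)·(-1.4) + (-1.2)·(-1.4) + (-0.2)·(1.6)) / 4 = 7.6/4 = 1.9
  S[X_2,X_2] = ((-0.4)·(-0.4) + (1.6)·(1.6) + (-1.4)·(-1.4) + (-1.4)·(-1.4) + (1.6)·(1.6)) / 4 = 9.2/4 = 2.3

S is symmetric (S[j,i] = S[i,j]). Assembling:

S = [[2.7, 1.9],
 [1.9, 2.3]]


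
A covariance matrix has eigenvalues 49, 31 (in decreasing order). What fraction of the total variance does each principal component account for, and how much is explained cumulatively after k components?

Step 1 — total variance = trace(Sigma) = Σ λ_i = 49 + 31 = 80.

Step 2 — fraction explained by component i = λ_i / Σ λ:
  PC1: 49/80 = 0.6125
  PC2: 31/80 = 0.3875

Step 3 — cumulative fraction after k components = (λ_1 + ... + λ_k) / Σ λ:
  k = 1: 49/80 = 0.6125
  k = 2: (49 + 31)/80 = 80/80 = 1

Summary (fraction, with percent):

explained: PC1 0.6125 (61.25%), PC2 0.3875 (38.75%);  cumulative: 0.6125, 1


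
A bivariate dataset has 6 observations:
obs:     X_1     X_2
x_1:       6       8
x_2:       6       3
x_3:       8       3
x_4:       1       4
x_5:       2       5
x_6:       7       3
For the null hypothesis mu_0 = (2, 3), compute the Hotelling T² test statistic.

Step 1 — sample mean vector:
  mean(X_1) = (6 + 6 + 8 + 1 + 2 + 7) / 6 = 30/6 = 5
  mean(X_2) = (8 + 3 + 3 + 4 + 5 + 3) / 6 = 26/6 = 4.3333
  x̄ = (5, 4.3333),  deviation x̄ - mu_0 = (5, 4.3333) - (2, 3) = (3, 1.3333).

Step 2 — sample covariance matrix, S[i,j] = (1/(n-1)) · Σ_k (x_{k,i} - mean_i) · (x_{k,j} - mean_j), divisor n-1 = 5:
  S[X_1,X_1] = ((1)·(1) + (1)·(1) + (3)·(3) + (-4)·(-4) + (-3)·(-3) + (2)·(2)) / 5 = 40/5 = 8
  S[X_1,X_2] = ((1)·(3.6667) + (1)·(-1.3333) + (3)·(-1.3333) + (-4)·(-0.3333) + (-3)·(0.6667) + (2)·(-1.3333)) / 5 = -5/5 = -1
  S[X_2,X_2] = ((3.6667)·(3.6667) + (-1.3333)·(-1.3333) + (-1.3333)·(-1.3333) + (-0.3333)·(-0.3333) + (0.6667)·(0.6667) + (-1.3333)·(-1.3333)) / 5 = 19.3333/5 = 3.8667
  S = [[8, -1],
 [-1, 3.8667]].

Step 3 — invert S. det(S) = 8·3.8667 - (-1)² = 29.9333.
  S^{-1} = (1/det) · [[d, -b], [-b, a]] = [[0.1292, 0.0334],
 [0.0334, 0.2673]].

Step 4 — quadratic form (x̄ - mu_0)^T · S^{-1} · (x̄ - mu_0):
  S^{-1} · (x̄ - mu_0) = (0.4321, 0.4566),
  (x̄ - mu_0)^T · [...] = (3)·(0.4321) + (1.3333)·(0.4566) = 1.905.

Step 5 — scale by n: T² = 6 · 1.905 = 11.4298.

T² ≈ 11.4298


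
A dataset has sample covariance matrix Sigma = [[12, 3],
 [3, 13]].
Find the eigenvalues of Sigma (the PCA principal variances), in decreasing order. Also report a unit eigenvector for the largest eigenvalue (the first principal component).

Step 1 — characteristic polynomial of 2×2 Sigma:
  det(Sigma - λI) = λ² - trace · λ + det = 0.
  trace = 12 + 13 = 25, det = 12·13 - (3)² = 147.
Step 2 — discriminant:
  Δ = trace² - 4·det = 625 - 588 = 37.
Step 3 — eigenvalues:
  λ = (trace ± √Δ)/2 = (25 ± 6.0828)/2,
  λ_1 = 15.5414,  λ_2 = 9.4586.

Step 4 — unit eigenvector for λ_1: solve (Sigma - λ_1 I)v = 0. First row:
  (12 - 15.5414)·v_x + (3)·v_y = 0, i.e. (-3.5414)·v_x + (3)·v_y = 0,
  so v ∝ (b, λ_1 - a) = (3, 3.5414) = u.
  ||u|| = √((3)² + (3.5414)²) = √(21.5414) ≈ 4.6413,
  v_1 = u/||u|| ≈ (0.6464, 0.763) (||v_1|| = 1).

λ_1 = 15.5414,  λ_2 = 9.4586;  v_1 ≈ (0.6464, 0.763)


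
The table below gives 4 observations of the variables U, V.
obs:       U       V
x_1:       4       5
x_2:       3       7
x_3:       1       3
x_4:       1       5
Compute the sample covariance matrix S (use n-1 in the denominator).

Step 1 — column means:
  mean(U) = (4 + 3 + 1 + 1) / 4 = 9/4 = 2.25
  mean(V) = (5 + 7 + 3 + 5) / 4 = 20/4 = 5

Step 2 — sample covariance S[i,j] = (1/(n-1)) · Σ_k (x_{k,i} - mean_i) · (x_{k,j} - mean_j), with n-1 = 3.
  S[U,U] = ((1.75)·(1.75) + (0.75)·(0.75) + (-1.25)·(-1.25) + (-1.25)·(-1.25)) / 3 = 6.75/3 = 2.25
  S[U,V] = ((1.75)·(0) + (0.75)·(2) + (-1.25)·(-2) + (-1.25)·(0)) / 3 = 4/3 = 1.3333
  S[V,V] = ((0)·(0) + (2)·(2) + (-2)·(-2) + (0)·(0)) / 3 = 8/3 = 2.6667

S is symmetric (S[j,i] = S[i,j]). Assembling:

S = [[2.25, 1.3333],
 [1.3333, 2.6667]]


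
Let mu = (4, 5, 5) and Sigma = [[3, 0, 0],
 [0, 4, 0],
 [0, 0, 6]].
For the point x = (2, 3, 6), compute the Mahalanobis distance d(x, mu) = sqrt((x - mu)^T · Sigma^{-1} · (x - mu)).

Step 1 — centre the observation: (x - mu) = (-2, -2, 1).

Step 2 — invert Sigma (cofactor / det for 3×3, or solve directly):
  Sigma^{-1} = [[0.3333, 0, 0],
 [0, 0.25, 0],
 [0, 0, 0.1667]].

Step 3 — form the quadratic (x - mu)^T · Sigma^{-1} · (x - mu):
  Sigma^{-1} · (x - mu) = (-0.6667, -0.5, 0.1667).
  (x - mu)^T · [Sigma^{-1} · (x - mu)] = (-2)·(-0.6667) + (-2)·(-0.5) + (1)·(0.1667) = 2.5.

Step 4 — take square root: d = √(2.5) ≈ 1.5811.

d(x, mu) = √(2.5) ≈ 1.5811


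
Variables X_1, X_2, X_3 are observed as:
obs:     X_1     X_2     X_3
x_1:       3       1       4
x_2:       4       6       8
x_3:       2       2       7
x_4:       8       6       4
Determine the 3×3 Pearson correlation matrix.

Step 1 — column means:
  mean(X_1) = (3 + 4 + 2 + 8) / 4 = 17/4 = 4.25
  mean(X_2) = (1 + 6 + 2 + 6) / 4 = 15/4 = 3.75
  mean(X_3) = (4 + 8 + 7 + 4) / 4 = 23/4 = 5.75

Step 2 — sample variances and covariances s[i,j] = (1/(n-1)) · Σ_k (x_{k,i} - mean_i) · (x_{k,j} - mean_j), with n-1 = 3:
  s[X_1,X_1] = ((-1.25)·(-1.25) + (-0.25)·(-0.25) + (-2.25)·(-2.25) + (3.75)·(3.75)) / 3 = 20.75/3 = 6.9167
  s[X_1,X_2] = ((-1.25)·(-2.75) + (-0.25)·(2.25) + (-2.25)·(-1.75) + (3.75)·(2.25)) / 3 = 15.25/3 = 5.0833
  s[X_1,X_3] = ((-1.25)·(-1.75) + (-0.25)·(2.25) + (-2.25)·(1.25) + (3.75)·(-1.75)) / 3 = -7.75/3 = -2.5833
  s[X_2,X_2] = ((-2.75)·(-2.75) + (2.25)·(2.25) + (-1.75)·(-1.75) + (2.25)·(2.25)) / 3 = 20.75/3 = 6.9167
  s[X_2,X_3] = ((-2.75)·(-1.75) + (2.25)·(2.25) + (-1.75)·(1.25) + (2.25)·(-1.75)) / 3 = 3.75/3 = 1.25
  s[X_3,X_3] = ((-1.75)·(-1.75) + (2.25)·(2.25) + (1.25)·(1.25) + (-1.75)·(-1.75)) / 3 = 12.75/3 = 4.25
  Sample standard deviations s_i = √(s[i,i]):
  s(X_1) = √(6.9167) = 2.63
  s(X_2) = √(6.9167) = 2.63
  s(X_3) = √(4.25) = 2.0616

Step 3 — r_{ij} = s_{ij} / (s_i · s_j):
  r[X_1,X_1] = 1 (diagonal).
  r[X_1,X_2] = 5.0833 / (2.63 · 2.63) = 5.0833 / 6.9167 = 0.7349
  r[X_1,X_3] = -2.5833 / (2.63 · 2.0616) = -2.5833 / 5.4218 = -0.4765
  r[X_2,X_2] = 1 (diagonal).
  r[X_2,X_3] = 1.25 / (2.63 · 2.0616) = 1.25 / 5.4218 = 0.2306
  r[X_3,X_3] = 1 (diagonal).

R is symmetric with unit diagonal. Assembling:

R = [[1, 0.7349, -0.4765],
 [0.7349, 1, 0.2306],
 [-0.4765, 0.2306, 1]]


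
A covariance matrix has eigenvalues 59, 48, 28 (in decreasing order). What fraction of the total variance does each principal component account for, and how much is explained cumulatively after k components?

Step 1 — total variance = trace(Sigma) = Σ λ_i = 59 + 48 + 28 = 135.

Step 2 — fraction explained by component i = λ_i / Σ λ:
  PC1: 59/135 = 0.437
  PC2: 48/135 = 0.3556
  PC3: 28/135 = 0.2074

Step 3 — cumulative fraction after k components = (λ_1 + ... + λ_k) / Σ λ:
  k = 1: 59/135 = 0.437
  k = 2: (59 + 48)/135 = 107/135 = 0.7926
  k = 3: (59 + 48 + 28)/135 = 135/135 = 1

Summary (fraction, with percent):

explained: PC1 0.437 (43.7%), PC2 0.3556 (35.56%), PC3 0.2074 (20.74%);  cumulative: 0.437, 0.7926, 1


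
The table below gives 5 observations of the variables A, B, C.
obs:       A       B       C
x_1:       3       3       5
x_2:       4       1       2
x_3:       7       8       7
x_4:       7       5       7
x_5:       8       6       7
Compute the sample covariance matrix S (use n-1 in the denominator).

Step 1 — column means:
  mean(A) = (3 + 4 + 7 + 7 + 8) / 5 = 29/5 = 5.8
  mean(B) = (3 + 1 + 8 + 5 + 6) / 5 = 23/5 = 4.6
  mean(C) = (5 + 2 + 7 + 7 + 7) / 5 = 28/5 = 5.6

Step 2 — sample covariance S[i,j] = (1/(n-1)) · Σ_k (x_{k,i} - mean_i) · (x_{k,j} - mean_j), with n-1 = 4.
  S[A,A] = ((-2.8)·(-2.8) + (-1.8)·(-1.8) + (1.2)·(1.2) + (1.2)·(1.2) + (2.2)·(2.2)) / 4 = 18.8/4 = 4.7
  S[A,B] = ((-2.8)·(-1.6) + (-1.8)·(-3.6) + (1.2)·(3.4) + (1.2)·(0.4) + (2.2)·(1.4)) / 4 = 18.6/4 = 4.65
  S[A,C] = ((-2.8)·(-0.6) + (-1.8)·(-3.6) + (1.2)·(1.4) + (1.2)·(1.4) + (2.2)·(1.4)) / 4 = 14.6/4 = 3.65
  S[B,B] = ((-1.6)·(-1.6) + (-3.6)·(-3.6) + (3.4)·(3.4) + (0.4)·(0.4) + (1.4)·(1.4)) / 4 = 29.2/4 = 7.3
  S[B,C] = ((-1.6)·(-0.6) + (-3.6)·(-3.6) + (3.4)·(1.4) + (0.4)·(1.4) + (1.4)·(1.4)) / 4 = 21.2/4 = 5.3
  S[C,C] = ((-0.6)·(-0.6) + (-3.6)·(-3.6) + (1.4)·(1.4) + (1.4)·(1.4) + (1.4)·(1.4)) / 4 = 19.2/4 = 4.8

S is symmetric (S[j,i] = S[i,j]). Assembling:

S = [[4.7, 4.65, 3.65],
 [4.65, 7.3, 5.3],
 [3.65, 5.3, 4.8]]


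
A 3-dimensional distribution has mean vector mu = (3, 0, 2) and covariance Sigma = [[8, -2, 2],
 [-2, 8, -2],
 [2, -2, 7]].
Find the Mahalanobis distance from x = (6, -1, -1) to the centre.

Step 1 — centre the observation: (x - mu) = (3, -1, -3).

Step 2 — invert Sigma (cofactor / det for 3×3, or solve directly):
  Sigma^{-1} = [[0.1398, 0.0269, -0.0323],
 [0.0269, 0.1398, 0.0323],
 [-0.0323, 0.0323, 0.1613]].

Step 3 — form the quadratic (x - mu)^T · Sigma^{-1} · (x - mu):
  Sigma^{-1} · (x - mu) = (0.4892, -0.1559, -0.6129).
  (x - mu)^T · [Sigma^{-1} · (x - mu)] = (3)·(0.4892) + (-1)·(-0.1559) + (-3)·(-0.6129) = 3.4624.

Step 4 — take square root: d = √(3.4624) ≈ 1.8607.

d(x, mu) = √(3.4624) ≈ 1.8607


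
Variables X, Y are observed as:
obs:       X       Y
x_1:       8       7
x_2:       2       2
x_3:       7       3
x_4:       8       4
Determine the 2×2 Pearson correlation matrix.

Step 1 — column means:
  mean(X) = (8 + 2 + 7 + 8) / 4 = 25/4 = 6.25
  mean(Y) = (7 + 2 + 3 + 4) / 4 = 16/4 = 4

Step 2 — sample variances and covariances s[i,j] = (1/(n-1)) · Σ_k (x_{k,i} - mean_i) · (x_{k,j} - mean_j), with n-1 = 3:
  s[X,X] = ((1.75)·(1.75) + (-4.25)·(-4.25) + (0.75)·(0.75) + (1.75)·(1.75)) / 3 = 24.75/3 = 8.25
  s[X,Y] = ((1.75)·(3) + (-4.25)·(-2) + (0.75)·(-1) + (1.75)·(0)) / 3 = 13/3 = 4.3333
  s[Y,Y] = ((3)·(3) + (-2)·(-2) + (-1)·(-1) + (0)·(0)) / 3 = 14/3 = 4.6667
  Sample standard deviations s_i = √(s[i,i]):
  s(X) = √(8.25) = 2.8723
  s(Y) = √(4.6667) = 2.1602

Step 3 — r_{ij} = s_{ij} / (s_i · s_j):
  r[X,X] = 1 (diagonal).
  r[X,Y] = 4.3333 / (2.8723 · 2.1602) = 4.3333 / 6.2048 = 0.6984
  r[Y,Y] = 1 (diagonal).

R is symmetric with unit diagonal. Assembling:

R = [[1, 0.6984],
 [0.6984, 1]]


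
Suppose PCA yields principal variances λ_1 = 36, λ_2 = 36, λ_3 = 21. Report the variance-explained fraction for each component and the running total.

Step 1 — total variance = trace(Sigma) = Σ λ_i = 36 + 36 + 21 = 93.

Step 2 — fraction explained by component i = λ_i / Σ λ:
  PC1: 36/93 = 0.3871
  PC2: 36/93 = 0.3871
  PC3: 21/93 = 0.2258

Step 3 — cumulative fraction after k components = (λ_1 + ... + λ_k) / Σ λ:
  k = 1: 36/93 = 0.3871
  k = 2: (36 + 36)/93 = 72/93 = 0.7742
  k = 3: (36 + 36 + 21)/93 = 93/93 = 1

Summary (fraction, with percent):

explained: PC1 0.3871 (38.71%), PC2 0.3871 (38.71%), PC3 0.2258 (22.58%);  cumulative: 0.3871, 0.7742, 1


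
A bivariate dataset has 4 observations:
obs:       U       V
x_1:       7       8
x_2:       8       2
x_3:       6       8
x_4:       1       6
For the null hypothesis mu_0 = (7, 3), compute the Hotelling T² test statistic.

Step 1 — sample mean vector:
  mean(U) = (7 + 8 + 6 + 1) / 4 = 22/4 = 5.5
  mean(V) = (8 + 2 + 8 + 6) / 4 = 24/4 = 6
  x̄ = (5.5, 6),  deviation x̄ - mu_0 = (5.5, 6) - (7, 3) = (-1.5, 3).

Step 2 — sample covariance matrix, S[i,j] = (1/(n-1)) · Σ_k (x_{k,i} - mean_i) · (x_{k,j} - mean_j), divisor n-1 = 3:
  S[U,U] = ((1.5)·(1.5) + (2.5)·(2.5) + (0.5)·(0.5) + (-4.5)·(-4.5)) / 3 = 29/3 = 9.6667
  S[U,V] = ((1.5)·(2) + (2.5)·(-4) + (0.5)·(2) + (-4.5)·(0)) / 3 = -6/3 = -2
  S[V,V] = ((2)·(2) + (-4)·(-4) + (2)·(2) + (0)·(0)) / 3 = 24/3 = 8
  S = [[9.6667, -2],
 [-2, 8]].

Step 3 — invert S. det(S) = 9.6667·8 - (-2)² = 73.3333.
  S^{-1} = (1/det) · [[d, -b], [-b, a]] = [[0.1091, 0.0273],
 [0.0273, 0.1318]].

Step 4 — quadratic form (x̄ - mu_0)^T · S^{-1} · (x̄ - mu_0):
  S^{-1} · (x̄ - mu_0) = (-0.0818, 0.3545),
  (x̄ - mu_0)^T · [...] = (-1.5)·(-0.0818) + (3)·(0.3545) = 1.1864.

Step 5 — scale by n: T² = 4 · 1.1864 = 4.7455.

T² ≈ 4.7455


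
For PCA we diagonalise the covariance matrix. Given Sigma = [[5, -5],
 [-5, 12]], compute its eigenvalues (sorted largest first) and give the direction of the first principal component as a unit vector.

Step 1 — characteristic polynomial of 2×2 Sigma:
  det(Sigma - λI) = λ² - trace · λ + det = 0.
  trace = 5 + 12 = 17, det = 5·12 - (-5)² = 35.
Step 2 — discriminant:
  Δ = trace² - 4·det = 289 - 140 = 149.
Step 3 — eigenvalues:
  λ = (trace ± √Δ)/2 = (17 ± 12.2066)/2,
  λ_1 = 14.6033,  λ_2 = 2.3967.

Step 4 — unit eigenvector for λ_1: solve (Sigma - λ_1 I)v = 0. First row:
  (5 - 14.6033)·v_x + (-5)·v_y = 0, i.e. (-9.6033)·v_x + (-5)·v_y = 0,
  so v ∝ (b, λ_1 - a) = (-5, 9.6033); multiply by -1 so the first entry is positive: u = (5, -9.6033).
  ||u|| = √((5)² + (-9.6033)²) = √(117.2229) ≈ 10.827,
  v_1 = u/||u|| ≈ (0.4618, -0.887) (||v_1|| = 1).

λ_1 = 14.6033,  λ_2 = 2.3967;  v_1 ≈ (0.4618, -0.887)


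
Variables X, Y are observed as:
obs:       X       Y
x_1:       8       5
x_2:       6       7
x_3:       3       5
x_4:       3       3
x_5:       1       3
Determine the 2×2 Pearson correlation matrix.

Step 1 — column means:
  mean(X) = (8 + 6 + 3 + 3 + 1) / 5 = 21/5 = 4.2
  mean(Y) = (5 + 7 + 5 + 3 + 3) / 5 = 23/5 = 4.6

Step 2 — sample variances and covariances s[i,j] = (1/(n-1)) · Σ_k (x_{k,i} - mean_i) · (x_{k,j} - mean_j), with n-1 = 4:
  s[X,X] = ((3.8)·(3.8) + (1.8)·(1.8) + (-1.2)·(-1.2) + (-1.2)·(-1.2) + (-3.2)·(-3.2)) / 4 = 30.8/4 = 7.7
  s[X,Y] = ((3.8)·(0.4) + (1.8)·(2.4) + (-1.2)·(0.4) + (-1.2)·(-1.6) + (-3.2)·(-1.6)) / 4 = 12.4/4 = 3.1
  s[Y,Y] = ((0.4)·(0.4) + (2.4)·(2.4) + (0.4)·(0.4) + (-1.6)·(-1.6) + (-1.6)·(-1.6)) / 4 = 11.2/4 = 2.8
  Sample standard deviations s_i = √(s[i,i]):
  s(X) = √(7.7) = 2.7749
  s(Y) = √(2.8) = 1.6733

Step 3 — r_{ij} = s_{ij} / (s_i · s_j):
  r[X,X] = 1 (diagonal).
  r[X,Y] = 3.1 / (2.7749 · 1.6733) = 3.1 / 4.6433 = 0.6676
  r[Y,Y] = 1 (diagonal).

R is symmetric with unit diagonal. Assembling:

R = [[1, 0.6676],
 [0.6676, 1]]


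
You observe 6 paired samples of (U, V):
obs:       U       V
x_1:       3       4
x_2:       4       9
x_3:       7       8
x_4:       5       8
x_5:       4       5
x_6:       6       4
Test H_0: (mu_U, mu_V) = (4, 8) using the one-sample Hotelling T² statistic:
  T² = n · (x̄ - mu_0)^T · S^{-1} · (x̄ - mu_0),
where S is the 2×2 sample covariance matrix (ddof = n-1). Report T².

Step 1 — sample mean vector:
  mean(U) = (3 + 4 + 7 + 5 + 4 + 6) / 6 = 29/6 = 4.8333
  mean(V) = (4 + 9 + 8 + 8 + 5 + 4) / 6 = 38/6 = 6.3333
  x̄ = (4.8333, 6.3333),  deviation x̄ - mu_0 = (4.8333, 6.3333) - (4, 8) = (0.8333, -1.6667).

Step 2 — sample covariance matrix, S[i,j] = (1/(n-1)) · Σ_k (x_{k,i} - mean_i) · (x_{k,j} - mean_j), divisor n-1 = 5:
  S[U,U] = ((-1.8333)·(-1.8333) + (-0.8333)·(-0.8333) + (2.1667)·(2.1667) + (0.1667)·(0.1667) + (-0.8333)·(-0.8333) + (1.1667)·(1.1667)) / 5 = 10.8333/5 = 2.1667
  S[U,V] = ((-1.8333)·(-2.3333) + (-0.8333)·(2.6667) + (2.1667)·(1.6667) + (0.1667)·(1.6667) + (-0.8333)·(-1.3333) + (1.1667)·(-2.3333)) / 5 = 4.3333/5 = 0.8667
  S[V,V] = ((-2.3333)·(-2.3333) + (2.6667)·(2.6667) + (1.6667)·(1.6667) + (1.6667)·(1.6667) + (-1.3333)·(-1.3333) + (-2.3333)·(-2.3333)) / 5 = 25.3333/5 = 5.0667
  S = [[2.1667, 0.8667],
 [0.8667, 5.0667]].

Step 3 — invert S. det(S) = 2.1667·5.0667 - (0.8667)² = 10.2267.
  S^{-1} = (1/det) · [[d, -b], [-b, a]] = [[0.4954, -0.0847],
 [-0.0847, 0.2119]].

Step 4 — quadratic form (x̄ - mu_0)^T · S^{-1} · (x̄ - mu_0):
  S^{-1} · (x̄ - mu_0) = (0.5541, -0.4237),
  (x̄ - mu_0)^T · [...] = (0.8333)·(0.5541) + (-1.6667)·(-0.4237) = 1.168.

Step 5 — scale by n: T² = 6 · 1.168 = 7.0078.

T² ≈ 7.0078


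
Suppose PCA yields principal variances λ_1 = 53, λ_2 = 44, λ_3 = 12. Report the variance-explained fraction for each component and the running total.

Step 1 — total variance = trace(Sigma) = Σ λ_i = 53 + 44 + 12 = 109.

Step 2 — fraction explained by component i = λ_i / Σ λ:
  PC1: 53/109 = 0.4862
  PC2: 44/109 = 0.4037
  PC3: 12/109 = 0.1101

Step 3 — cumulative fraction after k components = (λ_1 + ... + λ_k) / Σ λ:
  k = 1: 53/109 = 0.4862
  k = 2: (53 + 44)/109 = 97/109 = 0.8899
  k = 3: (53 + 44 + 12)/109 = 109/109 = 1

Summary (fraction, with percent):

explained: PC1 0.4862 (48.62%), PC2 0.4037 (40.37%), PC3 0.1101 (11.01%);  cumulative: 0.4862, 0.8899, 1


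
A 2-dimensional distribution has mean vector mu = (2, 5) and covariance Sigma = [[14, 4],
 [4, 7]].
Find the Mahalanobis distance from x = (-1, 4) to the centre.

Step 1 — centre the observation: (x - mu) = (-3, -1).

Step 2 — invert Sigma. det(Sigma) = 14·7 - (4)² = 82.
  Sigma^{-1} = (1/det) · [[d, -b], [-b, a]] = [[0.0854, -0.0488],
 [-0.0488, 0.1707]].

Step 3 — form the quadratic (x - mu)^T · Sigma^{-1} · (x - mu):
  Sigma^{-1} · (x - mu) = (-0.2073, -0.0244).
  (x - mu)^T · [Sigma^{-1} · (x - mu)] = (-3)·(-0.2073) + (-1)·(-0.0244) = 0.6463.

Step 4 — take square root: d = √(0.6463) ≈ 0.804.

d(x, mu) = √(0.6463) ≈ 0.804


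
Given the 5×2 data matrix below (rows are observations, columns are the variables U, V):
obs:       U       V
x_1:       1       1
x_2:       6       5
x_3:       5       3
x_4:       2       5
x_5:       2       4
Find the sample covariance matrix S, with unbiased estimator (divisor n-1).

Step 1 — column means:
  mean(U) = (1 + 6 + 5 + 2 + 2) / 5 = 16/5 = 3.2
  mean(V) = (1 + 5 + 3 + 5 + 4) / 5 = 18/5 = 3.6

Step 2 — sample covariance S[i,j] = (1/(n-1)) · Σ_k (x_{k,i} - mean_i) · (x_{k,j} - mean_j), with n-1 = 4.
  S[U,U] = ((-2.2)·(-2.2) + (2.8)·(2.8) + (1.8)·(1.8) + (-1.2)·(-1.2) + (-1.2)·(-1.2)) / 4 = 18.8/4 = 4.7
  S[U,V] = ((-2.2)·(-2.6) + (2.8)·(1.4) + (1.8)·(-0.6) + (-1.2)·(1.4) + (-1.2)·(0.4)) / 4 = 6.4/4 = 1.6
  S[V,V] = ((-2.6)·(-2.6) + (1.4)·(1.4) + (-0.6)·(-0.6) + (1.4)·(1.4) + (0.4)·(0.4)) / 4 = 11.2/4 = 2.8

S is symmetric (S[j,i] = S[i,j]). Assembling:

S = [[4.7, 1.6],
 [1.6, 2.8]]


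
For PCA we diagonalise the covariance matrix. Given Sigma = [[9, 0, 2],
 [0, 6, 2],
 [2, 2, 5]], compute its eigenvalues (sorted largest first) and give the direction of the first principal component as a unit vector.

Step 1 — characteristic polynomial p(λ) = det(λI - Sigma) = λ³ - tr·λ² + c_1·λ - det, where tr = trace, c_1 = sum of the principal 2×2 minors, det = det(Sigma):
  tr = 9 + 6 + 5 = 20,
  c_1 = (9·6 - (0)²) + (9·5 - (2)²) + (6·5 - (2)²) = 54 + 41 + 26 = 121,
  det = 9·(6·5 - (2)²) - (0)·((0)·5 - (2)·(2)) + (2)·((0)·(2) - 6·(2)) = 9·(26) - (0)·(-4) + (2)·(-12) = 210.
  So p(λ) = λ³ - 20λ² + 121λ - 210.
Step 2 — look for an integer root (rational root theorem: any rational root is an integer divisor of 210). Testing λ = 3:
  p(3) = 27 - 180 + 363 - 210 = 0  ✓
  Dividing out (λ - 3): p(λ) = (λ - 3)(λ² - 17λ + 70).
Step 3 — remaining eigenvalues from the quadratic λ² - 17λ + 70 = 0:
  Δ = 17² - 4·70 = 289 - 280 = 9,  λ = (17 ± √9)/2 = (17 ± 3)/2 = 10 or 7.
  Sorted: λ_1 = 10,  λ_2 = 7,  λ_3 = 3  (check: sum = 20 = tr ✓).

Step 4 — unit eigenvector for λ_1 = 10: v spans the null space of (Sigma - λ_1 I), whose rows are
  r_1 = (-1, 0, 2),  r_2 = (0, -4, 2),  r_3 = (2, 2, -5).
  v is orthogonal to every row, so take v ∝ r_1 × r_2 = ((0)·(2) - (2)·(-4), (2)·(0) - (-1)·(2), (-1)·(-4) - (0)·(0)) = (8, 2, 4).
  Rescale (divide by 2): u = (4, 1, 2).
  ||u|| = √((4)² + (1)² + (2)²) = √(21) ≈ 4.5826,  v_1 = u/||u|| ≈ (0.8729, 0.2182, 0.4364) (||v_1|| = 1).

λ_1 = 10,  λ_2 = 7,  λ_3 = 3;  v_1 ≈ (0.8729, 0.2182, 0.4364)


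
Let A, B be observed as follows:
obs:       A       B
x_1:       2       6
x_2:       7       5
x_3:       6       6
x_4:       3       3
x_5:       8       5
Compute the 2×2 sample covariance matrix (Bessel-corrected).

Step 1 — column means:
  mean(A) = (2 + 7 + 6 + 3 + 8) / 5 = 26/5 = 5.2
  mean(B) = (6 + 5 + 6 + 3 + 5) / 5 = 25/5 = 5

Step 2 — sample covariance S[i,j] = (1/(n-1)) · Σ_k (x_{k,i} - mean_i) · (x_{k,j} - mean_j), with n-1 = 4.
  S[A,A] = ((-3.2)·(-3.2) + (1.8)·(1.8) + (0.8)·(0.8) + (-2.2)·(-2.2) + (2.8)·(2.8)) / 4 = 26.8/4 = 6.7
  S[A,B] = ((-3.2)·(1) + (1.8)·(0) + (0.8)·(1) + (-2.2)·(-2) + (2.8)·(0)) / 4 = 2/4 = 0.5
  S[B,B] = ((1)·(1) + (0)·(0) + (1)·(1) + (-2)·(-2) + (0)·(0)) / 4 = 6/4 = 1.5

S is symmetric (S[j,i] = S[i,j]). Assembling:

S = [[6.7, 0.5],
 [0.5, 1.5]]


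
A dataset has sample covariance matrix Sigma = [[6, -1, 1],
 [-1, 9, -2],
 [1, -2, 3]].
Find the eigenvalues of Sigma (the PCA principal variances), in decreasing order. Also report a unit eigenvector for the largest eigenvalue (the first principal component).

Step 1 — characteristic polynomial p(λ) = det(λI - Sigma) = λ³ - tr·λ² + c_1·λ - det, where tr = trace, c_1 = sum of the principal 2×2 minors, det = det(Sigma):
  tr = 6 + 9 + 3 = 18,
  c_1 = (6·9 - (-1)²) + (6·3 - (1)²) + (9·3 - (-2)²) = 53 + 17 + 23 = 93,
  det = 6·(9·3 - (-2)²) - (-1)·((-1)·3 - (-2)·(1)) + (1)·((-1)·(-2) - 9·(1)) = 6·(23) - (-1)·(-1) + (1)·(-7) = 130.
  So p(λ) = λ³ - 18λ² + 93λ - 130.
Step 2 — look for an integer root (rational root theorem: any rational root is an integer divisor of 130). Testing λ = 10:
  p(10) = 1000 - 1800 + 930 - 130 = 0  ✓
  Dividing out (λ - 10): p(λ) = (λ - 10)(λ² - 8λ + 13).
Step 3 — remaining eigenvalues from the quadratic λ² - 8λ + 13 = 0:
  Δ = 8² - 4·13 = 64 - 52 = 12,  λ = (8 ± √12)/2 = (8 ± 3.4641)/2 ≈ 5.7321 or 2.2679.
  Sorted: λ_1 = 10,  λ_2 = 5.7321,  λ_3 = 2.2679  (check: sum = 18 = tr ✓).

Step 4 — unit eigenvector for λ_1 = 10: v spans the null space of (Sigma - λ_1 I), whose rows are
  r_1 = (-4, -1, 1),  r_2 = (-1, -1, -2),  r_3 = (1, -2, -7).
  v is orthogonal to every row, so take v ∝ r_1 × r_2 = ((-1)·(-2) - (1)·(-1), (1)·(-1) - (-4)·(-2), (-4)·(-1) - (-1)·(-1)) = (3, -9, 3).
  Rescale (divide by 3): u = (1, -3, 1).
  ||u|| = √((1)² + (-3)² + (1)²) = √(11) ≈ 3.3166,  v_1 = u/||u|| ≈ (0.3015, -0.9045, 0.3015) (||v_1|| = 1).

λ_1 = 10,  λ_2 = 5.7321,  λ_3 = 2.2679;  v_1 ≈ (0.3015, -0.9045, 0.3015)


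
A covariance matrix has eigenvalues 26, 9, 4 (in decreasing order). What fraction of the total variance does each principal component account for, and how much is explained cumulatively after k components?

Step 1 — total variance = trace(Sigma) = Σ λ_i = 26 + 9 + 4 = 39.

Step 2 — fraction explained by component i = λ_i / Σ λ:
  PC1: 26/39 = 0.6667
  PC2: 9/39 = 0.2308
  PC3: 4/39 = 0.1026

Step 3 — cumulative fraction after k components = (λ_1 + ... + λ_k) / Σ λ:
  k = 1: 26/39 = 0.6667
  k = 2: (26 + 9)/39 = 35/39 = 0.8974
  k = 3: (26 + 9 + 4)/39 = 39/39 = 1

Summary (fraction, with percent):

explained: PC1 0.6667 (66.67%), PC2 0.2308 (23.08%), PC3 0.1026 (10.26%);  cumulative: 0.6667, 0.8974, 1


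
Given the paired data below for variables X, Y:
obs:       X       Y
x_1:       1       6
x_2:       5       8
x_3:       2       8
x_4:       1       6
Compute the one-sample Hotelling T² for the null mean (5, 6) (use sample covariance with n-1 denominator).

Step 1 — sample mean vector:
  mean(X) = (1 + 5 + 2 + 1) / 4 = 9/4 = 2.25
  mean(Y) = (6 + 8 + 8 + 6) / 4 = 28/4 = 7
  x̄ = (2.25, 7),  deviation x̄ - mu_0 = (2.25, 7) - (5, 6) = (-2.75, 1).

Step 2 — sample covariance matrix, S[i,j] = (1/(n-1)) · Σ_k (x_{k,i} - mean_i) · (x_{k,j} - mean_j), divisor n-1 = 3:
  S[X,X] = ((-1.25)·(-1.25) + (2.75)·(2.75) + (-0.25)·(-0.25) + (-1.25)·(-1.25)) / 3 = 10.75/3 = 3.5833
  S[X,Y] = ((-1.25)·(-1) + (2.75)·(1) + (-0.25)·(1) + (-1.25)·(-1)) / 3 = 5/3 = 1.6667
  S[Y,Y] = ((-1)·(-1) + (1)·(1) + (1)·(1) + (-1)·(-1)) / 3 = 4/3 = 1.3333
  S = [[3.5833, 1.6667],
 [1.6667, 1.3333]].

Step 3 — invert S. det(S) = 3.5833·1.3333 - (1.6667)² = 2.
  S^{-1} = (1/det) · [[d, -b], [-b, a]] = [[0.6667, -0.8333],
 [-0.8333, 1.7917]].

Step 4 — quadratic form (x̄ - mu_0)^T · S^{-1} · (x̄ - mu_0):
  S^{-1} · (x̄ - mu_0) = (-2.6667, 4.0833),
  (x̄ - mu_0)^T · [...] = (-2.75)·(-2.6667) + (1)·(4.0833) = 11.4167.

Step 5 — scale by n: T² = 4 · 11.4167 = 45.6667.

T² ≈ 45.6667


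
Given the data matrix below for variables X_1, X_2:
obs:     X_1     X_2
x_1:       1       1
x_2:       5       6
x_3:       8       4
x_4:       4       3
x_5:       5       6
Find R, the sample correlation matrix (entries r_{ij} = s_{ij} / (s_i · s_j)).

Step 1 — column means:
  mean(X_1) = (1 + 5 + 8 + 4 + 5) / 5 = 23/5 = 4.6
  mean(X_2) = (1 + 6 + 4 + 3 + 6) / 5 = 20/5 = 4

Step 2 — sample variances and covariances s[i,j] = (1/(n-1)) · Σ_k (x_{k,i} - mean_i) · (x_{k,j} - mean_j), with n-1 = 4:
  s[X_1,X_1] = ((-3.6)·(-3.6) + (0.4)·(0.4) + (3.4)·(3.4) + (-0.6)·(-0.6) + (0.4)·(0.4)) / 4 = 25.2/4 = 6.3
  s[X_1,X_2] = ((-3.6)·(-3) + (0.4)·(2) + (3.4)·(0) + (-0.6)·(-1) + (0.4)·(2)) / 4 = 13/4 = 3.25
  s[X_2,X_2] = ((-3)·(-3) + (2)·(2) + (0)·(0) + (-1)·(-1) + (2)·(2)) / 4 = 18/4 = 4.5
  Sample standard deviations s_i = √(s[i,i]):
  s(X_1) = √(6.3) = 2.51
  s(X_2) = √(4.5) = 2.1213

Step 3 — r_{ij} = s_{ij} / (s_i · s_j):
  r[X_1,X_1] = 1 (diagonal).
  r[X_1,X_2] = 3.25 / (2.51 · 2.1213) = 3.25 / 5.3245 = 0.6104
  r[X_2,X_2] = 1 (diagonal).

R is symmetric with unit diagonal. Assembling:

R = [[1, 0.6104],
 [0.6104, 1]]


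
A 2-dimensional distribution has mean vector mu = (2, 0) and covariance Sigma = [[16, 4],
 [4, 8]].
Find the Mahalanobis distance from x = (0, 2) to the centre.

Step 1 — centre the observation: (x - mu) = (-2, 2).

Step 2 — invert Sigma. det(Sigma) = 16·8 - (4)² = 112.
  Sigma^{-1} = (1/det) · [[d, -b], [-b, a]] = [[0.0714, -0.0357],
 [-0.0357, 0.1429]].

Step 3 — form the quadratic (x - mu)^T · Sigma^{-1} · (x - mu):
  Sigma^{-1} · (x - mu) = (-0.2143, 0.3571).
  (x - mu)^T · [Sigma^{-1} · (x - mu)] = (-2)·(-0.2143) + (2)·(0.3571) = 1.1429.

Step 4 — take square root: d = √(1.1429) ≈ 1.069.

d(x, mu) = √(1.1429) ≈ 1.069


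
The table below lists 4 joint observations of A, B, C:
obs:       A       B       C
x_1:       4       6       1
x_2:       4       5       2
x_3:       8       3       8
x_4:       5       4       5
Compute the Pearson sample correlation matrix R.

Step 1 — column means:
  mean(A) = (4 + 4 + 8 + 5) / 4 = 21/4 = 5.25
  mean(B) = (6 + 5 + 3 + 4) / 4 = 18/4 = 4.5
  mean(C) = (1 + 2 + 8 + 5) / 4 = 16/4 = 4

Step 2 — sample variances and covariances s[i,j] = (1/(n-1)) · Σ_k (x_{k,i} - mean_i) · (x_{k,j} - mean_j), with n-1 = 3:
  s[A,A] = ((-1.25)·(-1.25) + (-1.25)·(-1.25) + (2.75)·(2.75) + (-0.25)·(-0.25)) / 3 = 10.75/3 = 3.5833
  s[A,B] = ((-1.25)·(1.5) + (-1.25)·(0.5) + (2.75)·(-1.5) + (-0.25)·(-0.5)) / 3 = -6.5/3 = -2.1667
  s[A,C] = ((-1.25)·(-3) + (-1.25)·(-2) + (2.75)·(4) + (-0.25)·(1)) / 3 = 17/3 = 5.6667
  s[B,B] = ((1.5)·(1.5) + (0.5)·(0.5) + (-1.5)·(-1.5) + (-0.5)·(-0.5)) / 3 = 5/3 = 1.6667
  s[B,C] = ((1.5)·(-3) + (0.5)·(-2) + (-1.5)·(4) + (-0.5)·(1)) / 3 = -12/3 = -4
  s[C,C] = ((-3)·(-3) + (-2)·(-2) + (4)·(4) + (1)·(1)) / 3 = 30/3 = 10
  Sample standard deviations s_i = √(s[i,i]):
  s(A) = √(3.5833) = 1.893
  s(B) = √(1.6667) = 1.291
  s(C) = √(10) = 3.1623

Step 3 — r_{ij} = s_{ij} / (s_i · s_j):
  r[A,A] = 1 (diagonal).
  r[A,B] = -2.1667 / (1.893 · 1.291) = -2.1667 / 2.4438 = -0.8866
  r[A,C] = 5.6667 / (1.893 · 3.1623) = 5.6667 / 5.9861 = 0.9466
  r[B,B] = 1 (diagonal).
  r[B,C] = -4 / (1.291 · 3.1623) = -4 / 4.0825 = -0.9798
  r[C,C] = 1 (diagonal).

R is symmetric with unit diagonal. Assembling:

R = [[1, -0.8866, 0.9466],
 [-0.8866, 1, -0.9798],
 [0.9466, -0.9798, 1]]


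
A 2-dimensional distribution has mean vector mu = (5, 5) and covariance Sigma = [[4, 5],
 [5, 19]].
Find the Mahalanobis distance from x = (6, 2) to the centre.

Step 1 — centre the observation: (x - mu) = (1, -3).

Step 2 — invert Sigma. det(Sigma) = 4·19 - (5)² = 51.
  Sigma^{-1} = (1/det) · [[d, -b], [-b, a]] = [[0.3725, -0.098],
 [-0.098, 0.0784]].

Step 3 — form the quadratic (x - mu)^T · Sigma^{-1} · (x - mu):
  Sigma^{-1} · (x - mu) = (0.6667, -0.3333).
  (x - mu)^T · [Sigma^{-1} · (x - mu)] = (1)·(0.6667) + (-3)·(-0.3333) = 1.6667.

Step 4 — take square root: d = √(1.6667) ≈ 1.291.

d(x, mu) = √(1.6667) ≈ 1.291


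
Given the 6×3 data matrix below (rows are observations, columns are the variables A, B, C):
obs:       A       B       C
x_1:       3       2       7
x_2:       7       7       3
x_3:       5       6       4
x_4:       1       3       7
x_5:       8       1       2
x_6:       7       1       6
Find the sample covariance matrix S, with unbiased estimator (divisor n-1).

Step 1 — column means:
  mean(A) = (3 + 7 + 5 + 1 + 8 + 7) / 6 = 31/6 = 5.1667
  mean(B) = (2 + 7 + 6 + 3 + 1 + 1) / 6 = 20/6 = 3.3333
  mean(C) = (7 + 3 + 4 + 7 + 2 + 6) / 6 = 29/6 = 4.8333

Step 2 — sample covariance S[i,j] = (1/(n-1)) · Σ_k (x_{k,i} - mean_i) · (x_{k,j} - mean_j), with n-1 = 5.
  S[A,A] = ((-2.1667)·(-2.1667) + (1.8333)·(1.8333) + (-0.1667)·(-0.1667) + (-4.1667)·(-4.1667) + (2.8333)·(2.8333) + (1.8333)·(1.8333)) / 5 = 36.8333/5 = 7.3667
  S[A,B] = ((-2.1667)·(-1.3333) + (1.8333)·(3.6667) + (-0.1667)·(2.6667) + (-4.1667)·(-0.3333) + (2.8333)·(-2.3333) + (1.8333)·(-2.3333)) / 5 = -0.3333/5 = -0.0667
  S[A,C] = ((-2.1667)·(2.1667) + (1.8333)·(-1.8333) + (-0.1667)·(-0.8333) + (-4.1667)·(2.1667) + (2.8333)·(-2.8333) + (1.8333)·(1.1667)) / 5 = -22.8333/5 = -4.5667
  S[B,B] = ((-1.3333)·(-1.3333) + (3.6667)·(3.6667) + (2.6667)·(2.6667) + (-0.3333)·(-0.3333) + (-2.3333)·(-2.3333) + (-2.3333)·(-2.3333)) / 5 = 33.3333/5 = 6.6667
  S[B,C] = ((-1.3333)·(2.1667) + (3.6667)·(-1.8333) + (2.6667)·(-0.8333) + (-0.3333)·(2.1667) + (-2.3333)·(-2.8333) + (-2.3333)·(1.1667)) / 5 = -8.6667/5 = -1.7333
  S[C,C] = ((2.1667)·(2.1667) + (-1.8333)·(-1.8333) + (-0.8333)·(-0.8333) + (2.1667)·(2.1667) + (-2.8333)·(-2.8333) + (1.1667)·(1.1667)) / 5 = 22.8333/5 = 4.5667

S is symmetric (S[j,i] = S[i,j]). Assembling:

S = [[7.3667, -0.0667, -4.5667],
 [-0.0667, 6.6667, -1.7333],
 [-4.5667, -1.7333, 4.5667]]
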